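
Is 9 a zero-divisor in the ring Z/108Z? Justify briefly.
YES

gcd(9, 108) = 9 > 1, so 9 is not a unit in Z/108Z. In Z/nZ every nonzero non-unit is a zero-divisor: explicitly, take b = 108/gcd = 12 ≠ 0 (mod 108); then 9·12 = 108 = 1·108, i.e. 9·12 ≡ 0 (mod 108). So 9 is a zero-divisor.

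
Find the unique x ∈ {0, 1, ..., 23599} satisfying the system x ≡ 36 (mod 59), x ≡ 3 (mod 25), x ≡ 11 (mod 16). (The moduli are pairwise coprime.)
The moduli 59, 25, 16 are pairwise coprime, so by the CRT there is a unique solution mod 59·25·16 = 23600.
Solve by successive substitution. Start with x ≡ 36 (mod 59).
  Combine with x ≡ 3 (mod 25): write x = 36 + 59·t and require 36 + 59·t ≡ 3 (mod 25), i.e. 59·t ≡ 3 − 36 ≡ 17 (mod 25). Since 59^(−1) ≡ 14 (mod 25) (59 ≡ 9 (mod 25)), t ≡ 14·17 ≡ 13 (mod 25). So x ≡ 36 + 59·13 = 803 (mod 1475).
  Combine with x ≡ 11 (mod 16): write x = 803 + 1475·t and require 803 + 1475·t ≡ 11 (mod 16), i.e. 1475·t ≡ 11 − 803 ≡ 8 (mod 16). Since 1475^(−1) ≡ 11 (mod 16) (1475 ≡ 3 (mod 16)), t ≡ 11·8 ≡ 8 (mod 16). So x ≡ 803 + 1475·8 = 12603 (mod 23600).
Unique solution in [0, 23600): x = 12603.

Final answer: x ≡ 12603 (mod 23600); the representative in [0, 23600) is 12603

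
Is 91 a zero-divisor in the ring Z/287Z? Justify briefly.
gcd(91, 287) = 7 > 1, so 91 is not a unit in Z/287Z. In Z/nZ every nonzero non-unit is a zero-divisor: explicitly, take b = 287/gcd = 41 ≠ 0 (mod 287); then 91·41 = 3731 = 13·287, i.e. 91·41 ≡ 0 (mod 287). So 91 is a zero-divisor.

Final answer: YES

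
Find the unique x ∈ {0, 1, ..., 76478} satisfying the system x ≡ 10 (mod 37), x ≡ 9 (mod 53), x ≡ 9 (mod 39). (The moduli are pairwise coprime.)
The moduli 37, 53, 39 are pairwise coprime, so by the CRT there is a unique solution mod 37·53·39 = 76479.
Solve by successive substitution. Start with x ≡ 10 (mod 37).
  Combine with x ≡ 9 (mod 53): write x = 10 + 37·t and require 10 + 37·t ≡ 9 (mod 53), i.e. 37·t ≡ 9 − 10 ≡ 52 (mod 53). Since 37^(−1) ≡ 43 (mod 53), t ≡ 43·52 ≡ 10 (mod 53). So x ≡ 10 + 37·10 = 380 (mod 1961).
  Combine with x ≡ 9 (mod 39): write x = 380 + 1961·t and require 380 + 1961·t ≡ 9 (mod 39), i.e. 1961·t ≡ 9 − 380 ≡ 19 (mod 39). Since 1961^(−1) ≡ 32 (mod 39) (1961 ≡ 11 (mod 39)), t ≡ 32·19 ≡ 23 (mod 39). So x ≡ 380 + 1961·23 = 45483 (mod 76479).
Unique solution in [0, 76479): x = 45483.

Final answer: x ≡ 45483 (mod 76479); the representative in [0, 76479) is 45483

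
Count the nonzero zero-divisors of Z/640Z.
Z/640Z has 383 nonzero zero-divisors

In Z/640Z each nonzero element is either a unit (gcd with 640 is 1) or a zero-divisor (gcd > 1). The number of units is φ(640): factorise 640 = 2^7 · 5, so φ(640) = (2^7 − 2^6) · (5 − 1) = 64 · 4 = 256. The nonzero elements number 640 − 1 = 639. Hence the nonzero zero-divisors number 639 − 256 = 383.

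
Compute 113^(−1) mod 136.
Apply the extended Euclidean algorithm to (136, 113), tracking rows (r, s, t) with s·136 + t·113 = r. Each division r_prev = q·r_cur + r_new produces the new row as (previous row) − q·(current row):
  row A: (136, 1, 0)   [1·136 + 0·113 = 136]
  row B: (113, 0, 1)   [0·136 + 1·113 = 113]
  136 = 1·113 + 23   → row C = row A − 1·row B = (23, 1, −1)   [check: 1·136 − 1·113 = 23]
  113 = 4·23 + 21   → row D = row B − 4·row C = (21, −4, 5)   [check: −4·136 + 5·113 = 21]
  23 = 1·21 + 2   → row E = row C − 1·row D = (2, 5, −6)   [check: 5·136 − 6·113 = 2]
  21 = 10·2 + 1   → row F = row D − 10·row E = (1, −54, 65)   [check: −54·136 + 65·113 = 1]
  2 = 2·1 + 0   → remainder 0, stop. gcd = 1 (last nonzero row F).
The gcd is 1, so 113 is invertible mod 136. The last nonzero row gives −54·136 + 65·113 = 1, so t = 65. So 113^(−1) ≡ 65 (mod 136). Verify: 113 · 65 = 7345 ≡ 1 (mod 136). ✓

Final answer: 113^(−1) ≡ 65 (mod 136)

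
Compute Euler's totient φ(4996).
φ is multiplicative, with φ(p^e) = p^e − p^(e−1). Factorise 4996 = 2^2 · 1249. Then
  φ(4996) = (2^2 − 2^1) · (1249 − 1) = 2 · 1248 = 2496.

Final answer: φ(4996) = 2496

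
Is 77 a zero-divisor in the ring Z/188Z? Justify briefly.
gcd(77, 188) = 1, so 77 is a unit in Z/188Z (it has a multiplicative inverse). A unit cannot be a zero-divisor: if 77·b ≡ 0 then multiplying both sides by 77^(−1) gives b ≡ 0. So 77 is not a zero-divisor.

Final answer: NO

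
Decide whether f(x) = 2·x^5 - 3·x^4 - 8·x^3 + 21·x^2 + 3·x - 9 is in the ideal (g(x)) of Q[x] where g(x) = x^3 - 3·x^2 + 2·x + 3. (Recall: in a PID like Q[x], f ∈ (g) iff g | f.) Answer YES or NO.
In Q[x] the ideal (g) consists of all multiples of g, so f ∈ (g) iff g | f, i.e. iff the remainder of f on division by g is 0. Divide f by g (g is monic, so eliminate the leading term of the running remainder at each step):
  leading term 2·x^5: subtract (2·x^2)·g(x) = 2·x^5 - 6·x^4 + 4·x^3 + 6·x^2, leaving 3·x^4 - 12·x^3 + 15·x^2 + 3·x - 9
  leading term 3·x^4: subtract (3·x)·g(x) = 3·x^4 - 9·x^3 + 6·x^2 + 9·x, leaving -3·x^3 + 9·x^2 - 6·x - 9
  leading term -3·x^3: subtract (-3)·g(x) = -3·x^3 + 9·x^2 - 6·x - 9, leaving 0
The remainder is 0, so f(x) = g(x) · h(x) with h(x) = 2·x^2 + 3·x - 3. Hence g | f, i.e. f ∈ (g).

Final answer: YES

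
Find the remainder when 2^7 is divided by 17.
9

Use repeated squaring. Binary(7) = 111. Walk through the bits of the exponent 7 left-to-right: at each bit after the leading one, square the running value, then multiply by 2 if the bit is 1 (always reducing mod 17):
  bit 1 = 1 (leading): start with 2.
  bit 2 = 1: square 2^2 = 4; bit is 1, so multiply 4·2 = 8 (mod 17).
  bit 3 = 1: square 8^2 = 64 ≡ 13; bit is 1, so multiply 13·2 = 26 ≡ 9 (mod 17).
Final value: 2^7 ≡ 9 (mod 17).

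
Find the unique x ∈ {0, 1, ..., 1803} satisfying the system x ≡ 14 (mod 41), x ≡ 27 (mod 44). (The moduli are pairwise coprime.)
x ≡ 1039 (mod 1804); the representative in [0, 1804) is 1039

The moduli 41, 44 are pairwise coprime, so by the CRT there is a unique solution mod 41·44 = 1804.
Solve by successive substitution. Start with x ≡ 14 (mod 41).
  Combine with x ≡ 27 (mod 44): write x = 14 + 41·t and require 14 + 41·t ≡ 27 (mod 44), i.e. 41·t ≡ 27 − 14 ≡ 13 (mod 44). Since 41^(−1) ≡ 29 (mod 44), t ≡ 29·13 ≡ 25 (mod 44). So x ≡ 14 + 41·25 = 1039 (mod 1804).
Unique solution in [0, 1804): x = 1039.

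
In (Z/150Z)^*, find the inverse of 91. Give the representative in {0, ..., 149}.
91^(−1) ≡ 61 (mod 150)

Apply the extended Euclidean algorithm to (150, 91), tracking rows (r, s, t) with s·150 + t·91 = r. Each division r_prev = q·r_cur + r_new produces the new row as (previous row) − q·(current row):
  row A: (150, 1, 0)   [1·150 + 0·91 = 150]
  row B: (91, 0, 1)   [0·150 + 1·91 = 91]
  150 = 1·91 + 59   → row C = row A − 1·row B = (59, 1, −1)   [check: 1·150 − 1·91 = 59]
  91 = 1·59 + 32   → row D = row B − 1·row C = (32, −1, 2)   [check: −1·150 + 2·91 = 32]
  59 = 1·32 + 27   → row E = row C − 1·row D = (27, 2, −3)   [check: 2·150 − 3·91 = 27]
  32 = 1·27 + 5   → row F = row D − 1·row E = (5, −3, 5)   [check: −3·150 + 5·91 = 5]
  27 = 5·5 + 2   → row G = row E − 5·row F = (2, 17, −28)   [check: 17·150 − 28·91 = 2]
  5 = 2·2 + 1   → row H = row F − 2·row G = (1, −37, 61)   [check: −37·150 + 61·91 = 1]
  2 = 2·1 + 0   → remainder 0, stop. gcd = 1 (last nonzero row H).
The gcd is 1, so 91 is invertible mod 150. The last nonzero row gives −37·150 + 61·91 = 1, so t = 61. So 91^(−1) ≡ 61 (mod 150). Verify: 91 · 61 = 5551 ≡ 1 (mod 150). ✓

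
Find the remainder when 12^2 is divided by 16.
0

Use repeated squaring. Binary(2) = 10. Walk through the bits of the exponent 2 left-to-right: at each bit after the leading one, square the running value, then multiply by 12 if the bit is 1 (always reducing mod 16):
  bit 1 = 1 (leading): start with 12.
  bit 2 = 0: square 12^2 = 144 ≡ 0 (mod 16).
Final value: 12^2 ≡ 0 (mod 16).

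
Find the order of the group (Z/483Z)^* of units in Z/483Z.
|(Z/483Z)^*| = 264

(Z/483Z)^* consists of the classes a with gcd(a, 483) = 1, so its order is φ(483). φ is multiplicative, with φ(p^e) = p^e − p^(e−1). Factorise 483 = 3 · 7 · 23. Then
  φ(483) = (3 − 1) · (7 − 1) · (23 − 1) = 2 · 6 · 22 = 264.
Thus |(Z/483Z)^*| = 264.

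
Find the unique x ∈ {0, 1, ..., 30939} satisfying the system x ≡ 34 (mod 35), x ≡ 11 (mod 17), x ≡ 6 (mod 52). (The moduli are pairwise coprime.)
x ≡ 15294 (mod 30940); the representative in [0, 30940) is 15294

The moduli 35, 17, 52 are pairwise coprime, so by the CRT there is a unique solution mod 35·17·52 = 30940.
Solve by successive substitution. Start with x ≡ 34 (mod 35).
  Combine with x ≡ 11 (mod 17): write x = 34 + 35·t and require 34 + 35·t ≡ 11 (mod 17), i.e. 35·t ≡ 11 − 34 ≡ 11 (mod 17). Since 35^(−1) ≡ 1 (mod 17) (35 ≡ 1 (mod 17)), t ≡ 1·11 ≡ 11 (mod 17). So x ≡ 34 + 35·11 = 419 (mod 595).
  Combine with x ≡ 6 (mod 52): write x = 419 + 595·t and require 419 + 595·t ≡ 6 (mod 52), i.e. 595·t ≡ 6 − 419 ≡ 3 (mod 52). Since 595^(−1) ≡ 43 (mod 52) (595 ≡ 23 (mod 52)), t ≡ 43·3 ≡ 25 (mod 52). So x ≡ 419 + 595·25 = 15294 (mod 30940).
Unique solution in [0, 30940): x = 15294.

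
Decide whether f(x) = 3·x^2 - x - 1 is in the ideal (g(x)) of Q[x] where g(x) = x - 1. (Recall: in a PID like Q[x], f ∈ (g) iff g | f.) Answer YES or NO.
In Q[x] the ideal (g) consists of all multiples of g, so f ∈ (g) iff g | f, i.e. iff the remainder of f on division by g is 0. Divide f by g (g is monic, so eliminate the leading term of the running remainder at each step):
  leading term 3·x^2: subtract (3·x)·g(x) = 3·x^2 - 3·x, leaving 2·x - 1
  leading term 2·x: subtract (2)·g(x) = 2·x - 2, leaving 1
The remainder r(x) = 1 ≠ 0 (and deg r < deg g), so g ∤ f, i.e. f ∉ (g).

Final answer: NO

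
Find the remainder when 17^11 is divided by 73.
30

Use repeated squaring. Binary(11) = 1011. Walk through the bits of the exponent 11 left-to-right: at each bit after the leading one, square the running value, then multiply by 17 if the bit is 1 (always reducing mod 73):
  bit 1 = 1 (leading): start with 17.
  bit 2 = 0: square 17^2 = 289 ≡ 70 (mod 73).
  bit 3 = 1: square 70^2 = 4900 ≡ 9; bit is 1, so multiply 9·17 = 153 ≡ 7 (mod 73).
  bit 4 = 1: square 7^2 = 49; bit is 1, so multiply 49·17 = 833 ≡ 30 (mod 73).
Final value: 17^11 ≡ 30 (mod 73).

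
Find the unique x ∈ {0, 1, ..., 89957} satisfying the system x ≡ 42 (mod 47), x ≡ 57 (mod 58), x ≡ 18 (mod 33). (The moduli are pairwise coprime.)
The moduli 47, 58, 33 are pairwise coprime, so by the CRT there is a unique solution mod 47·58·33 = 89958.
Solve by successive substitution. Start with x ≡ 42 (mod 47).
  Combine with x ≡ 57 (mod 58): write x = 42 + 47·t and require 42 + 47·t ≡ 57 (mod 58), i.e. 47·t ≡ 57 − 42 ≡ 15 (mod 58). Since 47^(−1) ≡ 21 (mod 58), t ≡ 21·15 ≡ 25 (mod 58). So x ≡ 42 + 47·25 = 1217 (mod 2726).
  Combine with x ≡ 18 (mod 33): write x = 1217 + 2726·t and require 1217 + 2726·t ≡ 18 (mod 33), i.e. 2726·t ≡ 18 − 1217 ≡ 22 (mod 33). Since 2726^(−1) ≡ 5 (mod 33) (2726 ≡ 20 (mod 33)), t ≡ 5·22 ≡ 11 (mod 33). So x ≡ 1217 + 2726·11 = 31203 (mod 89958).
Unique solution in [0, 89958): x = 31203.

Final answer: x ≡ 31203 (mod 89958); the representative in [0, 89958) is 31203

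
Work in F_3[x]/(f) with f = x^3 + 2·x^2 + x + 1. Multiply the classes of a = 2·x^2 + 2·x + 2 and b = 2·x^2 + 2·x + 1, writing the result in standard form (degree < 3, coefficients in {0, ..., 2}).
Multiply as integer polynomials: a · b = 4·x^4 + 8·x^3 + 10·x^2 + 6·x + 2. Reducing coefficients mod 3: a · b ≡ x^4 + 2·x^3 + x^2 + 2. Now divide by f(x) = x^3 + 2·x^2 + x + 1 in F_3[x], eliminating the leading term at each step:
  leading term x^4: subtract (x)·f(x) = x^4 + 2·x^3 + x^2 + x, leaving 2·x + 2 (coefficients mod 3)
The degree is now < 3, so this is the remainder. Hence a · b ≡ 2·x + 2 in F_3[x]/(f).

Final answer: a · b ≡ 2·x + 2 (mod f(x))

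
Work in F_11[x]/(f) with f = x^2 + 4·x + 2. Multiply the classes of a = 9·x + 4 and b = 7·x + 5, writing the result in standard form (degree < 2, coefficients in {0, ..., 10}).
a · b ≡ 8·x + 4 (mod f(x))

Multiply as integer polynomials: a · b = 63·x^2 + 73·x + 20. Reducing coefficients mod 11: a · b ≡ 8·x^2 + 7·x + 9. Now divide by f(x) = x^2 + 4·x + 2 in F_11[x], eliminating the leading term at each step:
  leading term 8·x^2: subtract (8)·f(x) = 8·x^2 + 10·x + 5, leaving 8·x + 4 (coefficients mod 11)
The degree is now < 2, so this is the remainder. Hence a · b ≡ 8·x + 4 in F_11[x]/(f).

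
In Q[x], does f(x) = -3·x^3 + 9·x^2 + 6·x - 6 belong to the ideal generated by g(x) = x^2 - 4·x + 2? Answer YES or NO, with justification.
In Q[x] the ideal (g) consists of all multiples of g, so f ∈ (g) iff g | f, i.e. iff the remainder of f on division by g is 0. Divide f by g (g is monic, so eliminate the leading term of the running remainder at each step):
  leading term -3·x^3: subtract (-3·x)·g(x) = -3·x^3 + 12·x^2 - 6·x, leaving -3·x^2 + 12·x - 6
  leading term -3·x^2: subtract (-3)·g(x) = -3·x^2 + 12·x - 6, leaving 0
The remainder is 0, so f(x) = g(x) · h(x) with h(x) = -3·x - 3. Hence g | f, i.e. f ∈ (g).

Final answer: YES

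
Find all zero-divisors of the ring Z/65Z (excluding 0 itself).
An element a ∈ Z/65Z (with a ≠ 0) is a zero-divisor iff gcd(a, 65) > 1 (because a is a unit precisely when gcd(a, n) = 1, and in Z/nZ every nonzero, non-unit element is a zero-divisor). Scan a = 1, ..., 64 and keep those with gcd(a, 65) > 1:
  gcd(5, 65) = 5, gcd(10, 65) = 5, gcd(13, 65) = 13, gcd(15, 65) = 5, gcd(20, 65) = 5, gcd(25, 65) = 5, gcd(26, 65) = 13, gcd(30, 65) = 5, gcd(35, 65) = 5, gcd(39, 65) = 13, gcd(40, 65) = 5, gcd(45, 65) = 5, gcd(50, 65) = 5, gcd(52, 65) = 13, gcd(55, 65) = 5, gcd(60, 65) = 5.
All other a ∈ {1, ..., 64} have gcd(a, 65) = 1 and are units. So the nonzero zero-divisors are exactly the 16 values of a appearing in this scan.

Final answer: nonzero zero-divisors of Z/65Z = {5, 10, 13, 15, 20, 25, 26, 30, 35, 39, 40, 45, 50, 52, 55, 60}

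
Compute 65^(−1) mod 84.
65^(−1) ≡ 53 (mod 84)

Apply the extended Euclidean algorithm to (84, 65), tracking rows (r, s, t) with s·84 + t·65 = r. Each division r_prev = q·r_cur + r_new produces the new row as (previous row) − q·(current row):
  row A: (84, 1, 0)   [1·84 + 0·65 = 84]
  row B: (65, 0, 1)   [0·84 + 1·65 = 65]
  84 = 1·65 + 19   → row C = row A − 1·row B = (19, 1, −1)   [check: 1·84 − 1·65 = 19]
  65 = 3·19 + 8   → row D = row B − 3·row C = (8, −3, 4)   [check: −3·84 + 4·65 = 8]
  19 = 2·8 + 3   → row E = row C − 2·row D = (3, 7, −9)   [check: 7·84 − 9·65 = 3]
  8 = 2·3 + 2   → row F = row D − 2·row E = (2, −17, 22)   [check: −17·84 + 22·65 = 2]
  3 = 1·2 + 1   → row G = row E − 1·row F = (1, 24, −31)   [check: 24·84 − 31·65 = 1]
  2 = 2·1 + 0   → remainder 0, stop. gcd = 1 (last nonzero row G).
The gcd is 1, so 65 is invertible mod 84. The last nonzero row gives 24·84 − 31·65 = 1, so t = −31. So 65^(−1) ≡ −31 ≡ 53 (mod 84). Verify: 65 · 53 = 3445 ≡ 1 (mod 84). ✓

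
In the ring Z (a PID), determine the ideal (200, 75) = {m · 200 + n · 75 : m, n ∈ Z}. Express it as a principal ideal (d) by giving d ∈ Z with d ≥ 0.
(200, 75) = (25); d = 25

In the PID Z, (a, b) is generated by gcd(a, b). Compute gcd(200, 75) with the extended Euclidean algorithm, tracking rows (r, s, t) with s·200 + t·75 = r:
  row A: (200, 1, 0)   [1·200 + 0·75 = 200]
  row B: (75, 0, 1)   [0·200 + 1·75 = 75]
  200 = 2·75 + 50   → row C = row A − 2·row B = (50, 1, −2)   [check: 1·200 − 2·75 = 50]
  75 = 1·50 + 25   → row D = row B − 1·row C = (25, −1, 3)   [check: −1·200 + 3·75 = 25]
  50 = 2·25 + 0   → remainder 0, stop. gcd = 25 (last nonzero row D).
So gcd(200, 75) = 25, with Bézout identity −1·200 + 3·75 = 25. Containment (⊇): the Bézout identity exhibits 25 as an element of (200, 75), giving (25) ⊆ (200, 75). Containment (⊆): since 25 | 200 and 25 | 75 (200 = 25·8, 75 = 25·3), every Z-linear combination of 200 and 75 is divisible by 25, so (200, 75) ⊆ (25). Therefore (200, 75) = (25), d = 25.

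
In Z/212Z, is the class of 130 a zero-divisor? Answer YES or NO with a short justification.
YES

gcd(130, 212) = 2 > 1, so 130 is not a unit in Z/212Z. In Z/nZ every nonzero non-unit is a zero-divisor: explicitly, take b = 212/gcd = 106 ≠ 0 (mod 212); then 130·106 = 13780 = 65·212, i.e. 130·106 ≡ 0 (mod 212). So 130 is a zero-divisor.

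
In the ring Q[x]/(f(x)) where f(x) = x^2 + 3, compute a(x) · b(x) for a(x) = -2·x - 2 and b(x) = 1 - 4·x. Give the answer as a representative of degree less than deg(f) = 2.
First multiply in Q[x] without reducing: a · b = 8·x^2 + 6·x - 2. Now divide by f(x) = x^2 + 3, eliminating the leading term at each step:
  leading term 8·x^2: subtract (8)·f(x) = 8·x^2 + 24, leaving 6·x - 26
The degree is now < 2, so this is the remainder. Hence a · b ≡ 6·x - 26 in Q[x]/(f).

Final answer: a · b ≡ 6·x - 26 (mod f(x))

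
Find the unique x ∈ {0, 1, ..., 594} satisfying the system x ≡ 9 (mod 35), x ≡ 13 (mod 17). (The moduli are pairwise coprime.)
x ≡ 149 (mod 595); the representative in [0, 595) is 149

The moduli 35, 17 are pairwise coprime, so by the CRT there is a unique solution mod 35·17 = 595.
Solve by successive substitution. Start with x ≡ 9 (mod 35).
  Combine with x ≡ 13 (mod 17): write x = 9 + 35·t and require 9 + 35·t ≡ 13 (mod 17), i.e. 35·t ≡ 13 − 9 ≡ 4 (mod 17). Since 35^(−1) ≡ 1 (mod 17) (35 ≡ 1 (mod 17)), t ≡ 1·4 ≡ 4 (mod 17). So x ≡ 9 + 35·4 = 149 (mod 595).
Unique solution in [0, 595): x = 149.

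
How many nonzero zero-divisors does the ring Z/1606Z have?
In Z/1606Z each nonzero element is either a unit (gcd with 1606 is 1) or a zero-divisor (gcd > 1). The number of units is φ(1606): factorise 1606 = 2 · 11 · 73, so φ(1606) = (2 − 1) · (11 − 1) · (73 − 1) = 1 · 10 · 72 = 720. The nonzero elements number 1606 − 1 = 1605. Hence the nonzero zero-divisors number 1605 − 720 = 885.

Final answer: Z/1606Z has 885 nonzero zero-divisors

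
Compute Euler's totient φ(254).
φ is multiplicative, with φ(p^e) = p^e − p^(e−1). Factorise 254 = 2 · 127. Then
  φ(254) = (2 − 1) · (127 − 1) = 1 · 126 = 126.

Final answer: φ(254) = 126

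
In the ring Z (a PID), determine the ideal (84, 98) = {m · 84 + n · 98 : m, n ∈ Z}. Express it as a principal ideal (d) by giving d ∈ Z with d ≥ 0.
In the PID Z, (a, b) is generated by gcd(a, b). Compute gcd(98, 84) with the extended Euclidean algorithm, tracking rows (r, s, t) with s·98 + t·84 = r:
  row A: (98, 1, 0)   [1·98 + 0·84 = 98]
  row B: (84, 0, 1)   [0·98 + 1·84 = 84]
  98 = 1·84 + 14   → row C = row A − 1·row B = (14, 1, −1)   [check: 1·98 − 1·84 = 14]
  84 = 6·14 + 0   → remainder 0, stop. gcd = 14 (last nonzero row C).
So gcd(84, 98) = 14, with Bézout identity 1·98 − 1·84 = 14. Containment (⊇): the Bézout identity exhibits 14 as an element of (84, 98), giving (14) ⊆ (84, 98). Containment (⊆): since 14 | 84 and 14 | 98 (84 = 14·6, 98 = 14·7), every Z-linear combination of 84 and 98 is divisible by 14, so (84, 98) ⊆ (14). Therefore (84, 98) = (14), d = 14.

Final answer: (84, 98) = (14); d = 14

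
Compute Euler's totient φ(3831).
φ(3831) = 2552

φ is multiplicative, with φ(p^e) = p^e − p^(e−1). Factorise 3831 = 3 · 1277. Then
  φ(3831) = (3 − 1) · (1277 − 1) = 2 · 1276 = 2552.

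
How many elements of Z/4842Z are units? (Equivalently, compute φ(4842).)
Z/4842Z has φ(4842) = 1608 units

An element a ∈ Z/4842Z is a unit iff gcd(a, 4842) = 1, so the number of units is φ(4842). φ is multiplicative, with φ(p^e) = p^e − p^(e−1). Factorise 4842 = 2 · 3^2 · 269. Then
  φ(4842) = (2 − 1) · (3^2 − 3^1) · (269 − 1) = 1 · 6 · 268 = 1608.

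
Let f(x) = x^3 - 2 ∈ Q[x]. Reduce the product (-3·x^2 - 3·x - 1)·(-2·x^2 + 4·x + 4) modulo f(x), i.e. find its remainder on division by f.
First multiply in Q[x] without reducing: a · b = 6·x^4 - 6·x^3 - 22·x^2 - 16·x - 4. Now divide by f(x) = x^3 - 2, eliminating the leading term at each step:
  leading term 6·x^4: subtract (6·x)·f(x) = 6·x^4 - 12·x, leaving -6·x^3 - 22·x^2 - 4·x - 4
  leading term -6·x^3: subtract (-6)·f(x) = 12 - 6·x^3, leaving -22·x^2 - 4·x - 16
The degree is now < 3, so this is the remainder. Hence a · b ≡ -22·x^2 - 4·x - 16 in Q[x]/(f).

Final answer: a · b ≡ -22·x^2 - 4·x - 16 (mod f(x))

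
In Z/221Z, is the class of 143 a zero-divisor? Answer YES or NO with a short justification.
gcd(143, 221) = 13 > 1, so 143 is not a unit in Z/221Z. In Z/nZ every nonzero non-unit is a zero-divisor: explicitly, take b = 221/gcd = 17 ≠ 0 (mod 221); then 143·17 = 2431 = 11·221, i.e. 143·17 ≡ 0 (mod 221). So 143 is a zero-divisor.

Final answer: YES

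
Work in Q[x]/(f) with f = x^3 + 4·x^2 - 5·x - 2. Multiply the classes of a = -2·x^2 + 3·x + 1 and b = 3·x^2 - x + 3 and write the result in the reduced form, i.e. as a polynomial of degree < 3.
a · b ≡ -176·x^2 + 171·x + 73 (mod f(x))

First multiply in Q[x] without reducing: a · b = -6·x^4 + 11·x^3 - 6·x^2 + 8·x + 3. Now divide by f(x) = x^3 + 4·x^2 - 5·x - 2, eliminating the leading term at each step:
  leading term -6·x^4: subtract (-6·x)·f(x) = -6·x^4 - 24·x^3 + 30·x^2 + 12·x, leaving 35·x^3 - 36·x^2 - 4·x + 3
  leading term 35·x^3: subtract (35)·f(x) = 35·x^3 + 140·x^2 - 175·x - 70, leaving -176·x^2 + 171·x + 73
The degree is now < 3, so this is the remainder. Hence a · b ≡ -176·x^2 + 171·x + 73 in Q[x]/(f).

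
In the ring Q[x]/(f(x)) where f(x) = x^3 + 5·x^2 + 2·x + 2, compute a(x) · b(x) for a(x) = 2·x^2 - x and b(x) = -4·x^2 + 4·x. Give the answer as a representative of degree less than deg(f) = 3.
First multiply in Q[x] without reducing: a · b = -8·x^4 + 12·x^3 - 4·x^2. Now divide by f(x) = x^3 + 5·x^2 + 2·x + 2, eliminating the leading term at each step:
  leading term -8·x^4: subtract (-8·x)·f(x) = -8·x^4 - 40·x^3 - 16·x^2 - 16·x, leaving 52·x^3 + 12·x^2 + 16·x
  leading term 52·x^3: subtract (52)·f(x) = 52·x^3 + 260·x^2 + 104·x + 104, leaving -248·x^2 - 88·x - 104
The degree is now < 3, so this is the remainder. Hence a · b ≡ -248·x^2 - 88·x - 104 in Q[x]/(f).

Final answer: a · b ≡ -248·x^2 - 88·x - 104 (mod f(x))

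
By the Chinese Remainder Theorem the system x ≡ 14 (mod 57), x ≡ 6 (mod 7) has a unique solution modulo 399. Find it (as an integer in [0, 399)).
The moduli 57, 7 are pairwise coprime, so by the CRT there is a unique solution mod 57·7 = 399.
Solve by successive substitution. Start with x ≡ 14 (mod 57).
  Combine with x ≡ 6 (mod 7): write x = 14 + 57·t and require 14 + 57·t ≡ 6 (mod 7), i.e. 57·t ≡ 6 − 14 ≡ 6 (mod 7). Since 57^(−1) ≡ 1 (mod 7) (57 ≡ 1 (mod 7)), t ≡ 1·6 ≡ 6 (mod 7). So x ≡ 14 + 57·6 = 356 (mod 399).
Unique solution in [0, 399): x = 356.

Final answer: x ≡ 356 (mod 399); the representative in [0, 399) is 356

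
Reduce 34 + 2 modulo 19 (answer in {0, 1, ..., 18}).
Reduce the summands first: 34 ≡ 15 (mod 19), so 34 + 2 ≡ 15 + 2 (mod 19). 15 + 2 = 17; 17 = 0·19 + 17, so (34 + 2) mod 19 = 17.

Final answer: 17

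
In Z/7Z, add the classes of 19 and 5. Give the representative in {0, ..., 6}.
3

Reduce the summands first: 19 ≡ 5 (mod 7), so 19 + 5 ≡ 5 + 5 (mod 7). 5 + 5 = 10; 10 = 1·7 + 3, so (19 + 5) mod 7 = 3.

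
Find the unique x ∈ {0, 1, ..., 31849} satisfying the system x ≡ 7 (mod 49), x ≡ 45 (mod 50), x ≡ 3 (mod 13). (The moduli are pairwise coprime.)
The moduli 49, 50, 13 are pairwise coprime, so by the CRT there is a unique solution mod 49·50·13 = 31850.
Solve by successive substitution. Start with x ≡ 7 (mod 49).
  Combine with x ≡ 45 (mod 50): write x = 7 + 49·t and require 7 + 49·t ≡ 45 (mod 50), i.e. 49·t ≡ 45 − 7 ≡ 38 (mod 50). Since 49^(−1) ≡ 49 (mod 50), t ≡ 49·38 ≡ 12 (mod 50). So x ≡ 7 + 49·12 = 595 (mod 2450).
  Combine with x ≡ 3 (mod 13): write x = 595 + 2450·t and require 595 + 2450·t ≡ 3 (mod 13), i.e. 2450·t ≡ 3 − 595 ≡ 6 (mod 13). Since 2450^(−1) ≡ 11 (mod 13) (2450 ≡ 6 (mod 13)), t ≡ 11·6 ≡ 1 (mod 13). So x ≡ 595 + 2450·1 = 3045 (mod 31850).
Unique solution in [0, 31850): x = 3045.

Final answer: x ≡ 3045 (mod 31850); the representative in [0, 31850) is 3045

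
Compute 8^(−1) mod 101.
Apply the extended Euclidean algorithm to (101, 8), tracking rows (r, s, t) with s·101 + t·8 = r. Each division r_prev = q·r_cur + r_new produces the new row as (previous row) − q·(current row):
  row A: (101, 1, 0)   [1·101 + 0·8 = 101]
  row B: (8, 0, 1)   [0·101 + 1·8 = 8]
  101 = 12·8 + 5   → row C = row A − 12·row B = (5, 1, −12)   [check: 1·101 − 12·8 = 5]
  8 = 1·5 + 3   → row D = row B − 1·row C = (3, −1, 13)   [check: −1·101 + 13·8 = 3]
  5 = 1·3 + 2   → row E = row C − 1·row D = (2, 2, −25)   [check: 2·101 − 25·8 = 2]
  3 = 1·2 + 1   → row F = row D − 1·row E = (1, −3, 38)   [check: −3·101 + 38·8 = 1]
  2 = 2·1 + 0   → remainder 0, stop. gcd = 1 (last nonzero row F).
The gcd is 1, so 8 is invertible mod 101. The last nonzero row gives −3·101 + 38·8 = 1, so t = 38. So 8^(−1) ≡ 38 (mod 101). Verify: 8 · 38 = 304 ≡ 1 (mod 101). ✓

Final answer: 8^(−1) ≡ 38 (mod 101)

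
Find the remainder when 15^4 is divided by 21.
15

Use repeated squaring. Binary(4) = 100. Walk through the bits of the exponent 4 left-to-right: at each bit after the leading one, square the running value, then multiply by 15 if the bit is 1 (always reducing mod 21):
  bit 1 = 1 (leading): start with 15.
  bit 2 = 0: square 15^2 = 225 ≡ 15 (mod 21).
  bit 3 = 0: square 15^2 = 225 ≡ 15 (mod 21).
Final value: 15^4 ≡ 15 (mod 21).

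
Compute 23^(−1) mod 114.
23^(−1) ≡ 5 (mod 114)

Apply the extended Euclidean algorithm to (114, 23), tracking rows (r, s, t) with s·114 + t·23 = r. Each division r_prev = q·r_cur + r_new produces the new row as (previous row) − q·(current row):
  row A: (114, 1, 0)   [1·114 + 0·23 = 114]
  row B: (23, 0, 1)   [0·114 + 1·23 = 23]
  114 = 4·23 + 22   → row C = row A − 4·row B = (22, 1, −4)   [check: 1·114 − 4·23 = 22]
  23 = 1·22 + 1   → row D = row B − 1·row C = (1, −1, 5)   [check: −1·114 + 5·23 = 1]
  22 = 22·1 + 0   → remainder 0, stop. gcd = 1 (last nonzero row D).
The gcd is 1, so 23 is invertible mod 114. The last nonzero row gives −1·114 + 5·23 = 1, so t = 5. So 23^(−1) ≡ 5 (mod 114). Verify: 23 · 5 = 115 ≡ 1 (mod 114). ✓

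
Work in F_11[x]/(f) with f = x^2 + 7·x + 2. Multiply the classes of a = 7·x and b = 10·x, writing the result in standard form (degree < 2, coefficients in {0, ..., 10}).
Multiply as integer polynomials: a · b = 70·x^2. Reducing coefficients mod 11: a · b ≡ 4·x^2. Now divide by f(x) = x^2 + 7·x + 2 in F_11[x], eliminating the leading term at each step:
  leading term 4·x^2: subtract (4)·f(x) = 4·x^2 + 6·x + 8, leaving 5·x + 3 (coefficients mod 11)
The degree is now < 2, so this is the remainder. Hence a · b ≡ 5·x + 3 in F_11[x]/(f).

Final answer: a · b ≡ 5·x + 3 (mod f(x))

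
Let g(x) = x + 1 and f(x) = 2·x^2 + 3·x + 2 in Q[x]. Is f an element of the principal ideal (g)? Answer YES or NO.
NO

In Q[x] the ideal (g) consists of all multiples of g, so f ∈ (g) iff g | f, i.e. iff the remainder of f on division by g is 0. Divide f by g (g is monic, so eliminate the leading term of the running remainder at each step):
  leading term 2·x^2: subtract (2·x)·g(x) = 2·x^2 + 2·x, leaving x + 2
  leading term x: subtract (1)·g(x) = x + 1, leaving 1
The remainder r(x) = 1 ≠ 0 (and deg r < deg g), so g ∤ f, i.e. f ∉ (g).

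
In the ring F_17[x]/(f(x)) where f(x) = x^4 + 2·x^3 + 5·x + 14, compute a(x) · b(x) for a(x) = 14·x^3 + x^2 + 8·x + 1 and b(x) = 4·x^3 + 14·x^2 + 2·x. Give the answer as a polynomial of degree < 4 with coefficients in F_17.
Multiply as integer polynomials: a · b = 56·x^6 + 200·x^5 + 74·x^4 + 118·x^3 + 30·x^2 + 2·x. Reducing coefficients mod 17: a · b ≡ 5·x^6 + 13·x^5 + 6·x^4 + 16·x^3 + 13·x^2 + 2·x. Now divide by f(x) = x^4 + 2·x^3 + 5·x + 14 in F_17[x], eliminating the leading term at each step:
  leading term 5·x^6: subtract (5·x^2)·f(x) = 5·x^6 + 10·x^5 + 8·x^3 + 2·x^2, leaving 3·x^5 + 6·x^4 + 8·x^3 + 11·x^2 + 2·x (coefficients mod 17)
  leading term 3·x^5: subtract (3·x)·f(x) = 3·x^5 + 6·x^4 + 15·x^2 + 8·x, leaving 8·x^3 + 13·x^2 + 11·x (coefficients mod 17)
The degree is now < 4, so this is the remainder. Hence a · b ≡ 8·x^3 + 13·x^2 + 11·x in F_17[x]/(f).

Final answer: a · b ≡ 8·x^3 + 13·x^2 + 11·x (mod f(x))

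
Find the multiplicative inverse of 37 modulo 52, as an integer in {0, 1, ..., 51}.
Apply the extended Euclidean algorithm to (52, 37), tracking rows (r, s, t) with s·52 + t·37 = r. Each division r_prev = q·r_cur + r_new produces the new row as (previous row) − q·(current row):
  row A: (52, 1, 0)   [1·52 + 0·37 = 52]
  row B: (37, 0, 1)   [0·52 + 1·37 = 37]
  52 = 1·37 + 15   → row C = row A − 1·row B = (15, 1, −1)   [check: 1·52 − 1·37 = 15]
  37 = 2·15 + 7   → row D = row B − 2·row C = (7, −2, 3)   [check: −2·52 + 3·37 = 7]
  15 = 2·7 + 1   → row E = row C − 2·row D = (1, 5, −7)   [check: 5·52 − 7·37 = 1]
  7 = 7·1 + 0   → remainder 0, stop. gcd = 1 (last nonzero row E).
The gcd is 1, so 37 is invertible mod 52. The last nonzero row gives 5·52 − 7·37 = 1, so t = −7. So 37^(−1) ≡ −7 ≡ 45 (mod 52). Verify: 37 · 45 = 1665 ≡ 1 (mod 52). ✓

Final answer: 37^(−1) ≡ 45 (mod 52)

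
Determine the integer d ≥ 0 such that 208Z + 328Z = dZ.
(208, 328) = (8); d = 8

In the PID Z, (a, b) is generated by gcd(a, b). Compute gcd(328, 208) with the extended Euclidean algorithm, tracking rows (r, s, t) with s·328 + t·208 = r:
  row A: (328, 1, 0)   [1·328 + 0·208 = 328]
  row B: (208, 0, 1)   [0·328 + 1·208 = 208]
  328 = 1·208 + 120   → row C = row A − 1·row B = (120, 1, −1)   [check: 1·328 − 1·208 = 120]
  208 = 1·120 + 88   → row D = row B − 1·row C = (88, −1, 2)   [check: −1·328 + 2·208 = 88]
  120 = 1·88 + 32   → row E = row C − 1·row D = (32, 2, −3)   [check: 2·328 − 3·208 = 32]
  88 = 2·32 + 24   → row F = row D − 2·row E = (24, −5, 8)   [check: −5·328 + 8·208 = 24]
  32 = 1·24 + 8   → row G = row E − 1·row F = (8, 7, −11)   [check: 7·328 − 11·208 = 8]
  24 = 3·8 + 0   → remainder 0, stop. gcd = 8 (last nonzero row G).
So gcd(208, 328) = 8, with Bézout identity 7·328 − 11·208 = 8. Containment (⊇): the Bézout identity exhibits 8 as an element of (208, 328), giving (8) ⊆ (208, 328). Containment (⊆): since 8 | 208 and 8 | 328 (208 = 8·26, 328 = 8·41), every Z-linear combination of 208 and 328 is divisible by 8, so (208, 328) ⊆ (8). Therefore (208, 328) = (8), d = 8.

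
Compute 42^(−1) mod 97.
42^(−1) ≡ 67 (mod 97)

Apply the extended Euclidean algorithm to (97, 42), tracking rows (r, s, t) with s·97 + t·42 = r. Each division r_prev = q·r_cur + r_new produces the new row as (previous row) − q·(current row):
  row A: (97, 1, 0)   [1·97 + 0·42 = 97]
  row B: (42, 0, 1)   [0·97 + 1·42 = 42]
  97 = 2·42 + 13   → row C = row A − 2·row B = (13, 1, −2)   [check: 1·97 − 2·42 = 13]
  42 = 3·13 + 3   → row D = row B − 3·row C = (3, −3, 7)   [check: −3·97 + 7·42 = 3]
  13 = 4·3 + 1   → row E = row C − 4·row D = (1, 13, −30)   [check: 13·97 − 30·42 = 1]
  3 = 3·1 + 0   → remainder 0, stop. gcd = 1 (last nonzero row E).
The gcd is 1, so 42 is invertible mod 97. The last nonzero row gives 13·97 − 30·42 = 1, so t = −30. So 42^(−1) ≡ −30 ≡ 67 (mod 97). Verify: 42 · 67 = 2814 ≡ 1 (mod 97). ✓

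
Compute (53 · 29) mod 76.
17

Both factors are already reduced mod 76. 53 · 29 = 1537. Dividing by 76: 1537 = 20·76 + 17. So (53 · 29) mod 76 = 17.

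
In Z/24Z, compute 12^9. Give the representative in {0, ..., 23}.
0

Use repeated squaring. Binary(9) = 1001. Walk through the bits of the exponent 9 left-to-right: at each bit after the leading one, square the running value, then multiply by 12 if the bit is 1 (always reducing mod 24):
  bit 1 = 1 (leading): start with 12.
  bit 2 = 0: square 12^2 = 144 ≡ 0 (mod 24).
  bit 3 = 0: square 0^2 = 0 (mod 24).
  bit 4 = 1: square 0^2 = 0; bit is 1, so multiply 0·12 = 0 (mod 24).
Final value: 12^9 ≡ 0 (mod 24).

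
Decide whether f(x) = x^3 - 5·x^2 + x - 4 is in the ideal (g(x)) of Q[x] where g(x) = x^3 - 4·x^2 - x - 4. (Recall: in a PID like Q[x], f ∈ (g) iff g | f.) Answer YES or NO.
In Q[x] the ideal (g) consists of all multiples of g, so f ∈ (g) iff g | f, i.e. iff the remainder of f on division by g is 0. Divide f by g (g is monic, so eliminate the leading term of the running remainder at each step):
  leading term x^3: subtract (1)·g(x) = x^3 - 4·x^2 - x - 4, leaving -x^2 + 2·x
The remainder r(x) = -x^2 + 2·x ≠ 0 (and deg r < deg g), so g ∤ f, i.e. f ∉ (g).

Final answer: NO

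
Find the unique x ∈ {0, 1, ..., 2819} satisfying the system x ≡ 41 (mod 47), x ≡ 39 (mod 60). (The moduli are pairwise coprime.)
The moduli 47, 60 are pairwise coprime, so by the CRT there is a unique solution mod 47·60 = 2820.
Solve by successive substitution. Start with x ≡ 41 (mod 47).
  Combine with x ≡ 39 (mod 60): write x = 41 + 47·t and require 41 + 47·t ≡ 39 (mod 60), i.e. 47·t ≡ 39 − 41 ≡ 58 (mod 60). Since 47^(−1) ≡ 23 (mod 60), t ≡ 23·58 ≡ 14 (mod 60). So x ≡ 41 + 47·14 = 699 (mod 2820).
Unique solution in [0, 2820): x = 699.

Final answer: x ≡ 699 (mod 2820); the representative in [0, 2820) is 699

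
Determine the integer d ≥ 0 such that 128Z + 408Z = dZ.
In the PID Z, (a, b) is generated by gcd(a, b). Compute gcd(408, 128) with the extended Euclidean algorithm, tracking rows (r, s, t) with s·408 + t·128 = r:
  row A: (408, 1, 0)   [1·408 + 0·128 = 408]
  row B: (128, 0, 1)   [0·408 + 1·128 = 128]
  408 = 3·128 + 24   → row C = row A − 3·row B = (24, 1, −3)   [check: 1·408 − 3·128 = 24]
  128 = 5·24 + 8   → row D = row B − 5·row C = (8, −5, 16)   [check: −5·408 + 16·128 = 8]
  24 = 3·8 + 0   → remainder 0, stop. gcd = 8 (last nonzero row D).
So gcd(128, 408) = 8, with Bézout identity −5·408 + 16·128 = 8. Containment (⊇): the Bézout identity exhibits 8 as an element of (128, 408), giving (8) ⊆ (128, 408). Containment (⊆): since 8 | 128 and 8 | 408 (128 = 8·16, 408 = 8·51), every Z-linear combination of 128 and 408 is divisible by 8, so (128, 408) ⊆ (8). Therefore (128, 408) = (8), d = 8.

Final answer: (128, 408) = (8); d = 8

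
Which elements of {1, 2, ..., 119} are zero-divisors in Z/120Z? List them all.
An element a ∈ Z/120Z (with a ≠ 0) is a zero-divisor iff gcd(a, 120) > 1 (because a is a unit precisely when gcd(a, n) = 1, and in Z/nZ every nonzero, non-unit element is a zero-divisor). Scan a = 1, ..., 119 and keep those with gcd(a, 120) > 1:
  gcd(2, 120) = 2, gcd(3, 120) = 3, gcd(4, 120) = 4, gcd(5, 120) = 5, gcd(6, 120) = 6, gcd(8, 120) = 8, gcd(9, 120) = 3, gcd(10, 120) = 10, gcd(12, 120) = 12, gcd(14, 120) = 2, gcd(15, 120) = 15, gcd(16, 120) = 8, gcd(18, 120) = 6, gcd(20, 120) = 20, gcd(21, 120) = 3, gcd(22, 120) = 2, gcd(24, 120) = 24, gcd(25, 120) = 5, gcd(26, 120) = 2, gcd(27, 120) = 3, gcd(28, 120) = 4, gcd(30, 120) = 30, gcd(32, 120) = 8, gcd(33, 120) = 3, gcd(34, 120) = 2, gcd(35, 120) = 5, gcd(36, 120) = 12, gcd(38, 120) = 2, gcd(39, 120) = 3, gcd(40, 120) = 40, gcd(42, 120) = 6, gcd(44, 120) = 4, gcd(45, 120) = 15, gcd(46, 120) = 2, gcd(48, 120) = 24, gcd(50, 120) = 10, gcd(51, 120) = 3, gcd(52, 120) = 4, gcd(54, 120) = 6, gcd(55, 120) = 5, gcd(56, 120) = 8, gcd(57, 120) = 3, gcd(58, 120) = 2, gcd(60, 120) = 60, gcd(62, 120) = 2, gcd(63, 120) = 3, gcd(64, 120) = 8, gcd(65, 120) = 5, gcd(66, 120) = 6, gcd(68, 120) = 4, gcd(69, 120) = 3, gcd(70, 120) = 10, gcd(72, 120) = 24, gcd(74, 120) = 2, gcd(75, 120) = 15, gcd(76, 120) = 4, gcd(78, 120) = 6, gcd(80, 120) = 40, gcd(81, 120) = 3, gcd(82, 120) = 2, gcd(84, 120) = 12, gcd(85, 120) = 5, gcd(86, 120) = 2, gcd(87, 120) = 3, gcd(88, 120) = 8, gcd(90, 120) = 30, gcd(92, 120) = 4, gcd(93, 120) = 3, gcd(94, 120) = 2, gcd(95, 120) = 5, gcd(96, 120) = 24, gcd(98, 120) = 2, gcd(99, 120) = 3, gcd(100, 120) = 20, gcd(102, 120) = 6, gcd(104, 120) = 8, gcd(105, 120) = 15, gcd(106, 120) = 2, gcd(108, 120) = 12, gcd(110, 120) = 10, gcd(111, 120) = 3, gcd(112, 120) = 8, gcd(114, 120) = 6, gcd(115, 120) = 5, gcd(116, 120) = 4, gcd(117, 120) = 3, gcd(118, 120) = 2.
All other a ∈ {1, ..., 119} have gcd(a, 120) = 1 and are units. So the nonzero zero-divisors are exactly the 87 values of a appearing in this scan.

Final answer: nonzero zero-divisors of Z/120Z = {2, 3, 4, 5, 6, 8, 9, 10, 12, 14, 15, 16, 18, 20, 21, 22, 24, 25, 26, 27, 28, 30, 32, 33, 34, 35, 36, 38, 39, 40, 42, 44, 45, 46, 48, 50, 51, 52, 54, 55, 56, 57, 58, 60, 62, 63, 64, 65, 66, 68, 69, 70, 72, 74, 75, 76, 78, 80, 81, 82, 84, 85, 86, 87, 88, 90, 92, 93, 94, 95, 96, 98, 99, 100, 102, 104, 105, 106, 108, 110, 111, 112, 114, 115, 116, 117, 118}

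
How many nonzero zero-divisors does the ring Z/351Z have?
Z/351Z has 134 nonzero zero-divisors

In Z/351Z each nonzero element is either a unit (gcd with 351 is 1) or a zero-divisor (gcd > 1). The number of units is φ(351): factorise 351 = 3^3 · 13, so φ(351) = (3^3 − 3^2) · (13 − 1) = 18 · 12 = 216. The nonzero elements number 351 − 1 = 350. Hence the nonzero zero-divisors number 350 − 216 = 134.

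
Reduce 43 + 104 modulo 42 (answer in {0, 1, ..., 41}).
21

Reduce the summands first: 43 ≡ 1, 104 ≡ 20 (mod 42), so 43 + 104 ≡ 1 + 20 (mod 42). 1 + 20 = 21; 21 = 0·42 + 21, so (43 + 104) mod 42 = 21.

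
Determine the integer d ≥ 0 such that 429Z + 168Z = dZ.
(429, 168) = (3); d = 3

In the PID Z, (a, b) is generated by gcd(a, b). Compute gcd(429, 168) with the extended Euclidean algorithm, tracking rows (r, s, t) with s·429 + t·168 = r:
  row A: (429, 1, 0)   [1·429 + 0·168 = 429]
  row B: (168, 0, 1)   [0·429 + 1·168 = 168]
  429 = 2·168 + 93   → row C = row A − 2·row B = (93, 1, −2)   [check: 1·429 − 2·168 = 93]
  168 = 1·93 + 75   → row D = row B − 1·row C = (75, −1, 3)   [check: −1·429 + 3·168 = 75]
  93 = 1·75 + 18   → row E = row C − 1·row D = (18, 2, −5)   [check: 2·429 − 5·168 = 18]
  75 = 4·18 + 3   → row F = row D − 4·row E = (3, −9, 23)   [check: −9·429 + 23·168 = 3]
  18 = 6·3 + 0   → remainder 0, stop. gcd = 3 (last nonzero row F).
So gcd(429, 168) = 3, with Bézout identity −9·429 + 23·168 = 3. Containment (⊇): the Bézout identity exhibits 3 as an element of (429, 168), giving (3) ⊆ (429, 168). Containment (⊆): since 3 | 429 and 3 | 168 (429 = 3·143, 168 = 3·56), every Z-linear combination of 429 and 168 is divisible by 3, so (429, 168) ⊆ (3). Therefore (429, 168) = (3), d = 3.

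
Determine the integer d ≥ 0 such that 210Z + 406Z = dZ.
In the PID Z, (a, b) is generated by gcd(a, b). Compute gcd(406, 210) with the extended Euclidean algorithm, tracking rows (r, s, t) with s·406 + t·210 = r:
  row A: (406, 1, 0)   [1·406 + 0·210 = 406]
  row B: (210, 0, 1)   [0·406 + 1·210 = 210]
  406 = 1·210 + 196   → row C = row A − 1·row B = (196, 1, −1)   [check: 1·406 − 1·210 = 196]
  210 = 1·196 + 14   → row D = row B − 1·row C = (14, −1, 2)   [check: −1·406 + 2·210 = 14]
  196 = 14·14 + 0   → remainder 0, stop. gcd = 14 (last nonzero row D).
So gcd(210, 406) = 14, with Bézout identity −1·406 + 2·210 = 14. Containment (⊇): the Bézout identity exhibits 14 as an element of (210, 406), giving (14) ⊆ (210, 406). Containment (⊆): since 14 | 210 and 14 | 406 (210 = 14·15, 406 = 14·29), every Z-linear combination of 210 and 406 is divisible by 14, so (210, 406) ⊆ (14). Therefore (210, 406) = (14), d = 14.

Final answer: (210, 406) = (14); d = 14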